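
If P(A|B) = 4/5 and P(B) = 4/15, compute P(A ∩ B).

By definition, P(A|B) = P(A ∩ B) / P(B)
So P(A ∩ B) = P(A|B) × P(B)
= 4/5 × 4/15
= 16/75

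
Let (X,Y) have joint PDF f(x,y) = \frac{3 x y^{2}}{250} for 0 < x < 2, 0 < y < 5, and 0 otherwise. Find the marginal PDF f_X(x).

f_X(x) = ∫_0^5 f(x,y) dy
= ∫_0^5 \frac{3 x y^{2}}{250} dy
= \frac{x}{2} for 0 < x < 2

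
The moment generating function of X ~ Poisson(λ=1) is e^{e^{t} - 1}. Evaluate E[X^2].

To find E[X^2], compute M^(2)(0):
M^(1)(t) = e^{t} e^{e^{t} - 1}
M^(2)(t) = e^{2 t} e^{e^{t} - 1} + e^{t} e^{e^{t} - 1}
M^(2)(0) = 2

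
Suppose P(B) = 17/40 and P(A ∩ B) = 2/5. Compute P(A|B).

P(A|B) = P(A ∩ B) / P(B)
= (2/5) / (17/40)
= 16/17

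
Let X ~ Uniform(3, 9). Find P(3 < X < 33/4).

P(3 < X < 33/4) = ∫_{3}^{33/4} f(x) dx
where f(x) = \frac{1}{6}
= \frac{7}{8}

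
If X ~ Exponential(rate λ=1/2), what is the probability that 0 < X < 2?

P(0 < X < 2) = ∫_{0}^{2} f(x) dx
where f(x) = \frac{e^{- \frac{x}{2}}}{2}
= 1 - e^{-1}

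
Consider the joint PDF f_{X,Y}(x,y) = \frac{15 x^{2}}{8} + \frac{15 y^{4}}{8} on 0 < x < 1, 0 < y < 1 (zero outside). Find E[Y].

E[Y] = ∫_0^1 ∫_0^1 y × f(x,y) dx dy
= \frac{5}{8}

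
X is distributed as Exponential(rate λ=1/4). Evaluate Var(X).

For X ~ Exponential(rate λ=1/4):
Var(X) = 16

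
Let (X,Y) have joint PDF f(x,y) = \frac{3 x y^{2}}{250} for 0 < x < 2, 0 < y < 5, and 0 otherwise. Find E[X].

f_X(x) = ∫_0^5 \frac{3 x y^{2}}{250} dy = \frac{x}{2}
E[X] = ∫_0^2 x × (\frac{x}{2}) dx = \frac{4}{3}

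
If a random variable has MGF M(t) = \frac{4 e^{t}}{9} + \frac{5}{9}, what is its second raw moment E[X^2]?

To find E[X^2], compute M^(2)(0):
M^(1)(t) = \frac{4 e^{t}}{9}
M^(2)(t) = \frac{4 e^{t}}{9}
M^(2)(0) = \frac{4}{9}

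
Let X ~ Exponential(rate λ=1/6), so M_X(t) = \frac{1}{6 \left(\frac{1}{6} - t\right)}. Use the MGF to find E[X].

To find E[X], compute M^(1)(0):
M^(1)(t) = \frac{1}{6 \left(\frac{1}{6} - t\right)^{2}}
M^(1)(0) = 6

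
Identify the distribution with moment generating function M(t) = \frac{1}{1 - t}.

The MGF M(t) = \frac{1}{1 - t} is the standard form for the Exponential distribution.
Comparing with the known MGF formula identifies: Exponential(rate λ=1)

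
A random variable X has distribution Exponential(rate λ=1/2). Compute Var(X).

For X ~ Exponential(rate λ=1/2):
Var(X) = 4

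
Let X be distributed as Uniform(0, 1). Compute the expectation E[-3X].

For X ~ Uniform(0, 1):
E[X] = \frac{1}{2}
E[-3X] = -3 × E[X] + 0 = - \frac{3}{2}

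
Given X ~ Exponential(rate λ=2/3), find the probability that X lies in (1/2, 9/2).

P(1/2 < X < 9/2) = ∫_{1/2}^{9/2} f(x) dx
where f(x) = \frac{2 e^{- \frac{2 x}{3}}}{3}
= - \frac{1}{e^{3}} + e^{- \frac{1}{3}}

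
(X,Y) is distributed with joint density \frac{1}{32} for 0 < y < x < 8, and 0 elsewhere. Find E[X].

f_X(x) = ∫_0^x \frac{1}{32} dy = \frac{x}{32}
E[X] = ∫_0^8 x × (\frac{x}{32}) dx = \frac{16}{3}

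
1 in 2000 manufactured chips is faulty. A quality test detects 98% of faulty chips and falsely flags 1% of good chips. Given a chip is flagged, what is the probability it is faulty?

Let D = the rare event, + = positive/flagged.
P(D) = 1/2000
P(+|D) = 98/100 = 49/50
P(+|D') = 1/100
P(+) = P(+|D)P(D) + P(+|D')P(D')
     = \frac{49}{50} × \frac{1}{2000} + \frac{1}{100} × \frac{1999}{2000}
     = \frac{2097}{200000}
P(D|+) = P(+|D)P(D)/P(+) = \frac{98}{2097}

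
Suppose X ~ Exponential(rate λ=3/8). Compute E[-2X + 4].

For X ~ Exponential(rate λ=3/8):
E[X] = \frac{8}{3}
E[-2X + 4] = -2 × E[X] + 4 = - \frac{4}{3}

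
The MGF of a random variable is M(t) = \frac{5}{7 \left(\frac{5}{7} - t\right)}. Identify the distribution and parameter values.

The MGF M(t) = \frac{5}{7 \left(\frac{5}{7} - t\right)} is the standard form for the Exponential distribution.
Comparing with the known MGF formula identifies: Exponential(rate λ=5/7)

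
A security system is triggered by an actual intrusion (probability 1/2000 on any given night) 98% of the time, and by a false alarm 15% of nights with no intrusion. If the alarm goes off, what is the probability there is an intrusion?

Let D = the rare event, + = positive/flagged.
P(D) = 1/2000
P(+|D) = 98/100 = 49/50
P(+|D') = 15/100 = 3/20
P(+) = P(+|D)P(D) + P(+|D')P(D')
     = \frac{49}{50} × \frac{1}{2000} + \frac{3}{20} × \frac{1999}{2000}
     = \frac{30083}{200000}
P(D|+) = P(+|D)P(D)/P(+) = \frac{98}{30083}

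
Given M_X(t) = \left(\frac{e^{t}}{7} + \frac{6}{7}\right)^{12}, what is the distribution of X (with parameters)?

The MGF M(t) = \left(\frac{e^{t}}{7} + \frac{6}{7}\right)^{12} is the standard form for the Binomial distribution.
Comparing with the known MGF formula identifies: Binomial(n=12, p=1/7)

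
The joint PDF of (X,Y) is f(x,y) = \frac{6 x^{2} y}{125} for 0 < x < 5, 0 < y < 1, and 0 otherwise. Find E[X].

f_X(x) = ∫_0^1 \frac{6 x^{2} y}{125} dy = \frac{3 x^{2}}{125}
E[X] = ∫_0^5 x × (\frac{3 x^{2}}{125}) dx = \frac{15}{4}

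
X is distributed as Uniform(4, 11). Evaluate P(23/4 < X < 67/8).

P(23/4 < X < 67/8) = ∫_{23/4}^{67/8} f(x) dx
where f(x) = \frac{1}{7}
= \frac{3}{8}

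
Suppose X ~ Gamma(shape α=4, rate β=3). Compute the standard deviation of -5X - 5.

For X ~ Gamma(shape α=4, rate β=3):
Var(X) = \frac{4}{9}
SD(X) = √(Var(X)) = √(\frac{4}{9}) = \frac{2}{3}
SD(-5X - 5) = |-5| × SD(X) = 5 × \frac{2}{3} = \frac{10}{3}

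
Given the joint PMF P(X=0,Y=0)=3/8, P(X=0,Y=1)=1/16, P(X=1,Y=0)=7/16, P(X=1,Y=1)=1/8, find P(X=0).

P(X=0) = P(X=0,Y=0) + P(X=0,Y=1)
= 3/8 + 1/16
= 7/16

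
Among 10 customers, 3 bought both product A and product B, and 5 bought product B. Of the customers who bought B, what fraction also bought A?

P(A ∩ B) = 3/10
P(B) = 5/10 = 1/2
P(A|B) = P(A ∩ B) / P(B) = (3/10) / (1/2) = 3/5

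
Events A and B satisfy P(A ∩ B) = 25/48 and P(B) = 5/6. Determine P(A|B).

P(A|B) = P(A ∩ B) / P(B)
= (25/48) / (5/6)
= 5/8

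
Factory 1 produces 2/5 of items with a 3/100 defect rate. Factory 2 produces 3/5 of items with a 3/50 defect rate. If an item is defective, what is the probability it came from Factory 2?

Using Bayes' theorem:
P(F1) = 2/5, P(D|F1) = 3/100
P(F2) = 3/5, P(D|F2) = 3/50
P(D) = P(D|F1)P(F1) + P(D|F2)P(F2)
     = \frac{6}{125}
P(F2|D) = P(D|F2)P(F2) / P(D)
= \frac{3}{4}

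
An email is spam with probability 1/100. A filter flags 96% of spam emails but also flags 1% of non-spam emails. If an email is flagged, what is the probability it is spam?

Let D = the rare event, + = positive/flagged.
P(D) = 1/100
P(+|D) = 96/100 = 24/25
P(+|D') = 1/100
P(+) = P(+|D)P(D) + P(+|D')P(D')
     = \frac{24}{25} × \frac{1}{100} + \frac{1}{100} × \frac{99}{100}
     = \frac{39}{2000}
P(D|+) = P(+|D)P(D)/P(+) = \frac{32}{65}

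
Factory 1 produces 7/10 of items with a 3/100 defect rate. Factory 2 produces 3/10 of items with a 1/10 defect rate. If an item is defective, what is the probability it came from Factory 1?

Using Bayes' theorem:
P(F1) = 7/10, P(D|F1) = 3/100
P(F2) = 3/10, P(D|F2) = 1/10
P(D) = P(D|F1)P(F1) + P(D|F2)P(F2)
     = \frac{51}{1000}
P(F1|D) = P(D|F1)P(F1) / P(D)
= \frac{7}{17}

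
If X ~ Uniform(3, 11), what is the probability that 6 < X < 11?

P(6 < X < 11) = ∫_{6}^{11} f(x) dx
where f(x) = \frac{1}{8}
= \frac{5}{8}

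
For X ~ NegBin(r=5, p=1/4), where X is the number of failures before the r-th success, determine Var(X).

For X ~ NegBin(r=5, p=1/4), where X is the number of failures before the r-th success:
Var(X) = 60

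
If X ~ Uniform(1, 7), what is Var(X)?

For X ~ Uniform(1, 7):
Var(X) = 3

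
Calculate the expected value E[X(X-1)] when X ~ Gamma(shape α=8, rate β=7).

E[X(X-1)] = E[X² - X] = E[X²] - E[X]
E[X] = \frac{8}{7}
E[X²] = Var(X) + (E[X])² = \frac{8}{49} + (\frac{8}{7})² = \frac{72}{49}
E[X(X-1)] = \frac{72}{49} - \frac{8}{7} = \frac{16}{49}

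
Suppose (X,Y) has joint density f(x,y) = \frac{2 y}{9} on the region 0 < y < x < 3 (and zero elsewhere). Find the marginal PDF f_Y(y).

f_Y(y) = ∫_y^3 \frac{2 y}{9} dx = \frac{2 y \left(3 - y\right)}{9}
for 0 < y < 3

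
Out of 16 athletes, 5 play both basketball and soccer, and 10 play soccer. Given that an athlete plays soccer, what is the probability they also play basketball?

P(A ∩ B) = 5/16
P(B) = 10/16 = 5/8
P(A|B) = P(A ∩ B) / P(B) = (5/16) / (5/8) = 1/2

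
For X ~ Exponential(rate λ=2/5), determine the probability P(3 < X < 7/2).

P(3 < X < 7/2) = ∫_{3}^{7/2} f(x) dx
where f(x) = \frac{2 e^{- \frac{2 x}{5}}}{5}
= - \frac{1 - e^{\frac{1}{5}}}{e^{\frac{7}{5}}}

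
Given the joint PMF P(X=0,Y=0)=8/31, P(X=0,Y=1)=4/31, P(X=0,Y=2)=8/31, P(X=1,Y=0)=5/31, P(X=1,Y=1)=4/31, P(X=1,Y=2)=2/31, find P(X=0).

P(X=0) = P(X=0,Y=0) + P(X=0,Y=1) + P(X=0,Y=2)
= 8/31 + 4/31 + 8/31
= 20/31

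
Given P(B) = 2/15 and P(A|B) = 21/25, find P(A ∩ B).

By definition, P(A|B) = P(A ∩ B) / P(B)
So P(A ∩ B) = P(A|B) × P(B)
= 21/25 × 2/15
= 14/125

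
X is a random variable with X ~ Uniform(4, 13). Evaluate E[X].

For X ~ Uniform(4, 13), the expected value is:
E[X] = \frac{17}{2}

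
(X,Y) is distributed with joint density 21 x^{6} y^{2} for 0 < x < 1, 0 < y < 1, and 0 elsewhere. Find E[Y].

E[Y] = ∫_0^1 ∫_0^1 y × f(x,y) dx dy
= \frac{3}{4}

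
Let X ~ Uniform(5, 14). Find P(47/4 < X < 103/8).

P(47/4 < X < 103/8) = ∫_{47/4}^{103/8} f(x) dx
where f(x) = \frac{1}{9}
= \frac{1}{8}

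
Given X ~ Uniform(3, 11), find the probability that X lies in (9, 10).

P(9 < X < 10) = ∫_{9}^{10} f(x) dx
where f(x) = \frac{1}{8}
= \frac{1}{8}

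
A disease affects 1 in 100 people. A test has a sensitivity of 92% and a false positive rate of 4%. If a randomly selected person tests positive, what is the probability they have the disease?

Let D = the rare event, + = positive/flagged.
P(D) = 1/100
P(+|D) = 92/100 = 23/25
P(+|D') = 4/100 = 1/25
P(+) = P(+|D)P(D) + P(+|D')P(D')
     = \frac{23}{25} × \frac{1}{100} + \frac{1}{25} × \frac{99}{100}
     = \frac{61}{1250}
P(D|+) = P(+|D)P(D)/P(+) = \frac{23}{122}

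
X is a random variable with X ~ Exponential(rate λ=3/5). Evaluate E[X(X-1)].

E[X(X-1)] = E[X² - X] = E[X²] - E[X]
E[X] = \frac{5}{3}
E[X²] = Var(X) + (E[X])² = \frac{25}{9} + (\frac{5}{3})² = \frac{50}{9}
E[X(X-1)] = \frac{50}{9} - \frac{5}{3} = \frac{35}{9}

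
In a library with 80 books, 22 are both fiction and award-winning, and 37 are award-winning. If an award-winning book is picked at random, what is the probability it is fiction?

P(A ∩ B) = 22/80 = 11/40
P(B) = 37/80
P(A|B) = P(A ∩ B) / P(B) = (11/40) / (37/80) = 22/37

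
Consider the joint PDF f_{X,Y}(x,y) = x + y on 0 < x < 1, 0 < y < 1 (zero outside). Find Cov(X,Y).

E[XY] = ∫∫ xy × f(x,y) dx dy = \frac{1}{3}
E[X] = \frac{7}{12}
E[Y] = \frac{7}{12}
Cov(X,Y) = E[XY] - E[X]E[Y] = - \frac{1}{144}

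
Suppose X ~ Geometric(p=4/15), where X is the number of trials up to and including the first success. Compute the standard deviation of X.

For X ~ Geometric(p=4/15), where X is the number of trials up to and including the first success:
Var(X) = \frac{165}{16}
SD(X) = √(Var(X)) = √(\frac{165}{16}) = \frac{\sqrt{165}}{4}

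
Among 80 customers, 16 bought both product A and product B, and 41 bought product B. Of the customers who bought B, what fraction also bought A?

P(A ∩ B) = 16/80 = 1/5
P(B) = 41/80
P(A|B) = P(A ∩ B) / P(B) = (1/5) / (41/80) = 16/41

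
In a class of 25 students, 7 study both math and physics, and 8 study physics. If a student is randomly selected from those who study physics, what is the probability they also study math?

P(A ∩ B) = 7/25
P(B) = 8/25
P(A|B) = P(A ∩ B) / P(B) = (7/25) / (8/25) = 7/8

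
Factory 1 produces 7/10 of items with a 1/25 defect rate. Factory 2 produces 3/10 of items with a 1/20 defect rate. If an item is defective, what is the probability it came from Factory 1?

Using Bayes' theorem:
P(F1) = 7/10, P(D|F1) = 1/25
P(F2) = 3/10, P(D|F2) = 1/20
P(D) = P(D|F1)P(F1) + P(D|F2)P(F2)
     = \frac{43}{1000}
P(F1|D) = P(D|F1)P(F1) / P(D)
= \frac{28}{43}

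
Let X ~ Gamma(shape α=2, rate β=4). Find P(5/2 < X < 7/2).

P(5/2 < X < 7/2) = ∫_{5/2}^{7/2} f(x) dx
where f(x) = 16 x e^{- 4 x}
= \frac{-15 + 11 e^{4}}{e^{14}}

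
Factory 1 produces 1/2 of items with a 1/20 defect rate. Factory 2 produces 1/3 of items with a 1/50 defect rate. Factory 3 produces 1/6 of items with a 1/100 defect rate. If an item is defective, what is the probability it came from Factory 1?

Using Bayes' theorem:
P(F1) = 1/2, P(D|F1) = 1/20
P(F2) = 1/3, P(D|F2) = 1/50
P(F3) = 1/6, P(D|F3) = 1/100
P(D) = P(D|F1)P(F1) + P(D|F2)P(F2) + P(D|F3)P(F3)
     = \frac{1}{30}
P(F1|D) = P(D|F1)P(F1) / P(D)
= \frac{3}{4}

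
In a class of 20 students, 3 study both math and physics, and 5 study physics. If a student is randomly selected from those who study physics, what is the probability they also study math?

P(A ∩ B) = 3/20
P(B) = 5/20 = 1/4
P(A|B) = P(A ∩ B) / P(B) = (3/20) / (1/4) = 3/5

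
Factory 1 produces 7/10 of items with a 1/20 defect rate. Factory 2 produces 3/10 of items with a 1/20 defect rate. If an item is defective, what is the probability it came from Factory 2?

Using Bayes' theorem:
P(F1) = 7/10, P(D|F1) = 1/20
P(F2) = 3/10, P(D|F2) = 1/20
P(D) = P(D|F1)P(F1) + P(D|F2)P(F2)
     = \frac{1}{20}
P(F2|D) = P(D|F2)P(F2) / P(D)
= \frac{3}{10}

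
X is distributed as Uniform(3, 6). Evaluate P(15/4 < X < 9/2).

P(15/4 < X < 9/2) = ∫_{15/4}^{9/2} f(x) dx
where f(x) = \frac{1}{3}
= \frac{1}{4}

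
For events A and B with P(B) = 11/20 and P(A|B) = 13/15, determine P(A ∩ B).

By definition, P(A|B) = P(A ∩ B) / P(B)
So P(A ∩ B) = P(A|B) × P(B)
= 13/15 × 11/20
= 143/300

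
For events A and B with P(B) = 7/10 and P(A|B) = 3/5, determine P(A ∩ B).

By definition, P(A|B) = P(A ∩ B) / P(B)
So P(A ∩ B) = P(A|B) × P(B)
= 3/5 × 7/10
= 21/50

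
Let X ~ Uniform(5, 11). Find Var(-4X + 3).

For X ~ Uniform(5, 11):
Var(X) = 3
Var(-4X + 3) = (-4)² × Var(X) = 16 × 3 = 48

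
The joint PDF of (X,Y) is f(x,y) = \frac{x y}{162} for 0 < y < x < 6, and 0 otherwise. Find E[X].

f_X(x) = ∫_0^x \frac{x y}{162} dy = \frac{x^{3}}{324}
E[X] = ∫_0^6 x × (\frac{x^{3}}{324}) dx = \frac{24}{5}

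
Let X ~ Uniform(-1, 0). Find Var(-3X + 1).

For X ~ Uniform(-1, 0):
Var(X) = \frac{1}{12}
Var(-3X + 1) = (-3)² × Var(X) = 9 × \frac{1}{12} = \frac{3}{4}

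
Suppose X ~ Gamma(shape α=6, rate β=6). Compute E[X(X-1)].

E[X(X-1)] = E[X² - X] = E[X²] - E[X]
E[X] = 1
E[X²] = Var(X) + (E[X])² = \frac{1}{6} + (1)² = \frac{7}{6}
E[X(X-1)] = \frac{7}{6} - 1 = \frac{1}{6}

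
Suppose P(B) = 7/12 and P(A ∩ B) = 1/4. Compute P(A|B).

P(A|B) = P(A ∩ B) / P(B)
= (1/4) / (7/12)
= 3/7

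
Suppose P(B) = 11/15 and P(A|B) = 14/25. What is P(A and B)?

By definition, P(A|B) = P(A ∩ B) / P(B)
So P(A ∩ B) = P(A|B) × P(B)
= 14/25 × 11/15
= 154/375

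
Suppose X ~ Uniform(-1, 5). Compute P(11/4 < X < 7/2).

P(11/4 < X < 7/2) = ∫_{11/4}^{7/2} f(x) dx
where f(x) = \frac{1}{6}
= \frac{1}{8}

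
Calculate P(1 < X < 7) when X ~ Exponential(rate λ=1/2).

P(1 < X < 7) = ∫_{1}^{7} f(x) dx
where f(x) = \frac{e^{- \frac{x}{2}}}{2}
= - \frac{1 - e^{3}}{e^{\frac{7}{2}}}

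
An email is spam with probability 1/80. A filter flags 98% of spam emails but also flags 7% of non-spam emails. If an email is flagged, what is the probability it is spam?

Let D = the rare event, + = positive/flagged.
P(D) = 1/80
P(+|D) = 98/100 = 49/50
P(+|D') = 7/100
P(+) = P(+|D)P(D) + P(+|D')P(D')
     = \frac{49}{50} × \frac{1}{80} + \frac{7}{100} × \frac{79}{80}
     = \frac{651}{8000}
P(D|+) = P(+|D)P(D)/P(+) = \frac{14}{93}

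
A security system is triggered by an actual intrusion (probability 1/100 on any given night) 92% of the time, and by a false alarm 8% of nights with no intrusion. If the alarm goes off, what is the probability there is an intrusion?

Let D = the rare event, + = positive/flagged.
P(D) = 1/100
P(+|D) = 92/100 = 23/25
P(+|D') = 8/100 = 2/25
P(+) = P(+|D)P(D) + P(+|D')P(D')
     = \frac{23}{25} × \frac{1}{100} + \frac{2}{25} × \frac{99}{100}
     = \frac{221}{2500}
P(D|+) = P(+|D)P(D)/P(+) = \frac{23}{221}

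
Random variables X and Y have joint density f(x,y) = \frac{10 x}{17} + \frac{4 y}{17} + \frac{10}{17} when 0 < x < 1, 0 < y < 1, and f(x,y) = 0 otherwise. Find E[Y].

E[Y] = ∫_0^1 ∫_0^1 y × f(x,y) dx dy
= \frac{53}{102}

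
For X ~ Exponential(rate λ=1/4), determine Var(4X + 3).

For X ~ Exponential(rate λ=1/4):
Var(X) = 16
Var(4X + 3) = (4)² × Var(X) = 16 × 16 = 256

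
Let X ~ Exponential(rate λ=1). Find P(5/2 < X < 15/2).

P(5/2 < X < 15/2) = ∫_{5/2}^{15/2} f(x) dx
where f(x) = e^{- x}
= - \frac{1 - e^{5}}{e^{\frac{15}{2}}}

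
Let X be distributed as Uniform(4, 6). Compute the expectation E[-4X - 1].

For X ~ Uniform(4, 6):
E[X] = 5
E[-4X - 1] = -4 × E[X] - 1 = -21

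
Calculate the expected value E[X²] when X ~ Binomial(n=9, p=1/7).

Using the identity E[X²] = Var(X) + (E[X])²:
E[X] = \frac{9}{7}
Var(X) = \frac{54}{49}
E[X²] = \frac{54}{49} + (\frac{9}{7})²
= \frac{135}{49}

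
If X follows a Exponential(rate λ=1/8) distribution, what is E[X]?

For X ~ Exponential(rate λ=1/8), the expected value is:
E[X] = 8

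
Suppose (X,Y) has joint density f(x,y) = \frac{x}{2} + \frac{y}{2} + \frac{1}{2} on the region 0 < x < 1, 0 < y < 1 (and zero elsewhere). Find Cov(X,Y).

E[XY] = ∫∫ xy × f(x,y) dx dy = \frac{7}{24}
E[X] = \frac{13}{24}
E[Y] = \frac{13}{24}
Cov(X,Y) = E[XY] - E[X]E[Y] = - \frac{1}{576}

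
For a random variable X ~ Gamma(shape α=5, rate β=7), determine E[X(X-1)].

E[X(X-1)] = E[X² - X] = E[X²] - E[X]
E[X] = \frac{5}{7}
E[X²] = Var(X) + (E[X])² = \frac{5}{49} + (\frac{5}{7})² = \frac{30}{49}
E[X(X-1)] = \frac{30}{49} - \frac{5}{7} = - \frac{5}{49}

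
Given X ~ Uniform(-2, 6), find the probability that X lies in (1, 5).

P(1 < X < 5) = ∫_{1}^{5} f(x) dx
where f(x) = \frac{1}{8}
= \frac{1}{2}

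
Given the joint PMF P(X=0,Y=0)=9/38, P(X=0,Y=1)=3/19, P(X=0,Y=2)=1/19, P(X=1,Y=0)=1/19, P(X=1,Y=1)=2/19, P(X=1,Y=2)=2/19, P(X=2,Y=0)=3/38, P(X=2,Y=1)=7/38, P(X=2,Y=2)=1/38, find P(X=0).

P(X=0) = P(X=0,Y=0) + P(X=0,Y=1) + P(X=0,Y=2)
= 9/38 + 3/19 + 1/19
= 17/38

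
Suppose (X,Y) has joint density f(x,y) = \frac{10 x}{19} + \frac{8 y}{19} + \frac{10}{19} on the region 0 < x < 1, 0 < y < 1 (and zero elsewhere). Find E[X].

E[X] = ∫_0^1 ∫_0^1 x × f(x,y) dy dx
= ∫_0^1 ∫_0^1 x × (\frac{10 x}{19} + \frac{8 y}{19} + \frac{10}{19}) dy dx
= \frac{31}{57}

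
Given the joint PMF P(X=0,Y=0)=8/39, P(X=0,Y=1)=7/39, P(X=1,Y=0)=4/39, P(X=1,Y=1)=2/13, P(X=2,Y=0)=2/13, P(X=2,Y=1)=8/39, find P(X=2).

P(X=2) = P(X=2,Y=0) + P(X=2,Y=1)
= 2/13 + 8/39
= 14/39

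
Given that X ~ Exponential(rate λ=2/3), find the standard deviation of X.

For X ~ Exponential(rate λ=2/3):
Var(X) = \frac{9}{4}
SD(X) = √(Var(X)) = √(\frac{9}{4}) = \frac{3}{2}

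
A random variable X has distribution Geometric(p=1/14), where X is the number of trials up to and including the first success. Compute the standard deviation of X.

For X ~ Geometric(p=1/14), where X is the number of trials up to and including the first success:
Var(X) = 182
SD(X) = √(Var(X)) = √(182) = \sqrt{182}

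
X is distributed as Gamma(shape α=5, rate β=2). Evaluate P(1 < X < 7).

P(1 < X < 7) = ∫_{1}^{7} f(x) dx
where f(x) = \frac{4 x^{4} e^{- 2 x}}{3}
= \frac{-2171 + 7 e^{12}}{e^{14}}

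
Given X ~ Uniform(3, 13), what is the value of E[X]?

For X ~ Uniform(3, 13), the expected value is:
E[X] = 8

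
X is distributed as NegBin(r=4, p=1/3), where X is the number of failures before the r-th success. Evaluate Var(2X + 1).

For X ~ NegBin(r=4, p=1/3), where X is the number of failures before the r-th success:
Var(X) = 24
Var(2X + 1) = (2)² × Var(X) = 4 × 24 = 96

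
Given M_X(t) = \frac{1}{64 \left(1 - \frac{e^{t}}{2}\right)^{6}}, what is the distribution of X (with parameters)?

The MGF M(t) = \frac{1}{64 \left(1 - \frac{e^{t}}{2}\right)^{6}} is the standard form for the NegativeBinomial distribution.
Comparing with the known MGF formula identifies: NegBin(r=6, p=1/2), X = failures before r-th success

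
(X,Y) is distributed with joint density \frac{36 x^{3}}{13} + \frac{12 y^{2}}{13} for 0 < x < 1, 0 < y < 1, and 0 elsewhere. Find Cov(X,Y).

E[XY] = ∫∫ xy × f(x,y) dx dy = \frac{51}{130}
E[X] = \frac{46}{65}
E[Y] = \frac{15}{26}
Cov(X,Y) = E[XY] - E[X]E[Y] = - \frac{27}{1690}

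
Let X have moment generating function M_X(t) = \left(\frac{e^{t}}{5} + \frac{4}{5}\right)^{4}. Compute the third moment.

To find E[X^3], compute M^(3)(0):
M^(1)(t) = \frac{4 \left(\frac{e^{t}}{5} + \frac{4}{5}\right)^{3} e^{t}}{5}
M^(2)(t) = \frac{4 \left(\frac{e^{t}}{5} + \frac{4}{5}\right)^{3} e^{t}}{5} + \frac{12 \left(\frac{e^{t}}{5} + \frac{4}{5}\right)^{2} e^{2 t}}{25}
M^(3)(t) = \frac{4 \left(\frac{e^{t}}{5} + \frac{4}{5}\right)^{3} e^{t}}{5} + \frac{36 \left(\frac{e^{t}}{5} + \frac{4}{5}\right)^{2} e^{2 t}}{25} + \frac{24 \left(\frac{e^{t}}{5} + \frac{4}{5}\right) e^{3 t}}{125}
M^(3)(0) = \frac{304}{125}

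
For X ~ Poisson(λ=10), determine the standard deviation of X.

For X ~ Poisson(λ=10):
Var(X) = 10
SD(X) = √(Var(X)) = √(10) = \sqrt{10}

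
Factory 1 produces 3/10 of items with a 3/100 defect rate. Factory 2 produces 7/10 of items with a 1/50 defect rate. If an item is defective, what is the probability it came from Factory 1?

Using Bayes' theorem:
P(F1) = 3/10, P(D|F1) = 3/100
P(F2) = 7/10, P(D|F2) = 1/50
P(D) = P(D|F1)P(F1) + P(D|F2)P(F2)
     = \frac{23}{1000}
P(F1|D) = P(D|F1)P(F1) / P(D)
= \frac{9}{23}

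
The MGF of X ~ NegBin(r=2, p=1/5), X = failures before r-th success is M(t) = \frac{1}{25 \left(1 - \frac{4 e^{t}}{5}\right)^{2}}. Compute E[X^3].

To find E[X^3], compute M^(3)(0):
M^(1)(t) = \frac{8 e^{t}}{125 \left(1 - \frac{4 e^{t}}{5}\right)^{3}}
M^(2)(t) = \frac{8 e^{t}}{125 \left(1 - \frac{4 e^{t}}{5}\right)^{3}} + \frac{96 e^{2 t}}{625 \left(1 - \frac{4 e^{t}}{5}\right)^{4}}
M^(3)(t) = \frac{8 e^{t}}{125 \left(1 - \frac{4 e^{t}}{5}\right)^{3}} + \frac{288 e^{2 t}}{625 \left(1 - \frac{4 e^{t}}{5}\right)^{4}} + \frac{1536 e^{3 t}}{3125 \left(1 - \frac{4 e^{t}}{5}\right)^{5}}
M^(3)(0) = 1832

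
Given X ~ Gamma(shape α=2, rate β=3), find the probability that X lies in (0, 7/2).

P(0 < X < 7/2) = ∫_{0}^{7/2} f(x) dx
where f(x) = 9 x e^{- 3 x}
= 1 - \frac{23}{2 e^{\frac{21}{2}}}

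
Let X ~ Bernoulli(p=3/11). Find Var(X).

For X ~ Bernoulli(p=3/11):
Var(X) = \frac{24}{121}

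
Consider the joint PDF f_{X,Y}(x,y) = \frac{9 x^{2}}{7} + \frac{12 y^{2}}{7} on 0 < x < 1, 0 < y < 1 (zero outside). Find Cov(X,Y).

E[XY] = ∫∫ xy × f(x,y) dx dy = \frac{3}{8}
E[X] = \frac{17}{28}
E[Y] = \frac{9}{14}
Cov(X,Y) = E[XY] - E[X]E[Y] = - \frac{3}{196}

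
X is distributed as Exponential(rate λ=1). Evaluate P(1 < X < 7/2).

P(1 < X < 7/2) = ∫_{1}^{7/2} f(x) dx
where f(x) = e^{- x}
= - \frac{1}{e^{\frac{7}{2}}} + e^{-1}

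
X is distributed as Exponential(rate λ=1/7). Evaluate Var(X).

For X ~ Exponential(rate λ=1/7):
Var(X) = 49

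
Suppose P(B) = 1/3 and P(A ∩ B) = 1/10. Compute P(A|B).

P(A|B) = P(A ∩ B) / P(B)
= (1/10) / (1/3)
= 3/10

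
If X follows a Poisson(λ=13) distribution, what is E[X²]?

Using the identity E[X²] = Var(X) + (E[X])²:
E[X] = 13
Var(X) = 13
E[X²] = 13 + (13)²
= 182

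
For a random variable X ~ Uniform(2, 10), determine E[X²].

Using the identity E[X²] = Var(X) + (E[X])²:
E[X] = 6
Var(X) = \frac{16}{3}
E[X²] = \frac{16}{3} + (6)²
= \frac{124}{3}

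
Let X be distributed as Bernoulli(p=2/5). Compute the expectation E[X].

For X ~ Bernoulli(p=2/5), the expected value is:
E[X] = \frac{2}{5}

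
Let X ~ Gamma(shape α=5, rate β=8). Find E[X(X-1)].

E[X(X-1)] = E[X² - X] = E[X²] - E[X]
E[X] = \frac{5}{8}
E[X²] = Var(X) + (E[X])² = \frac{5}{64} + (\frac{5}{8})² = \frac{15}{32}
E[X(X-1)] = \frac{15}{32} - \frac{5}{8} = - \frac{5}{32}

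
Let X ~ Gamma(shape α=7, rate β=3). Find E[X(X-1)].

E[X(X-1)] = E[X² - X] = E[X²] - E[X]
E[X] = \frac{7}{3}
E[X²] = Var(X) + (E[X])² = \frac{7}{9} + (\frac{7}{3})² = \frac{56}{9}
E[X(X-1)] = \frac{56}{9} - \frac{7}{3} = \frac{35}{9}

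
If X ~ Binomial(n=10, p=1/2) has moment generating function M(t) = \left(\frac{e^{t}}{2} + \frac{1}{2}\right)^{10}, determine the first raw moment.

To find E[X], compute M^(1)(0):
M^(1)(t) = 5 \left(\frac{e^{t}}{2} + \frac{1}{2}\right)^{9} e^{t}
M^(1)(0) = 5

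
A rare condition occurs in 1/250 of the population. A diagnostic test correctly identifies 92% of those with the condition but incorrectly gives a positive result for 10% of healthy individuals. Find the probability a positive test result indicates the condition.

Let D = the rare event, + = positive/flagged.
P(D) = 1/250
P(+|D) = 92/100 = 23/25
P(+|D') = 10/100 = 1/10
P(+) = P(+|D)P(D) + P(+|D')P(D')
     = \frac{23}{25} × \frac{1}{250} + \frac{1}{10} × \frac{249}{250}
     = \frac{1291}{12500}
P(D|+) = P(+|D)P(D)/P(+) = \frac{46}{1291}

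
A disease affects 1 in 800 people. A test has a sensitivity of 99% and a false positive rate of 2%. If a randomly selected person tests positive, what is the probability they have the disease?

Let D = the rare event, + = positive/flagged.
P(D) = 1/800
P(+|D) = 99/100
P(+|D') = 2/100 = 1/50
P(+) = P(+|D)P(D) + P(+|D')P(D')
     = \frac{99}{100} × \frac{1}{800} + \frac{1}{50} × \frac{799}{800}
     = \frac{1697}{80000}
P(D|+) = P(+|D)P(D)/P(+) = \frac{99}{1697}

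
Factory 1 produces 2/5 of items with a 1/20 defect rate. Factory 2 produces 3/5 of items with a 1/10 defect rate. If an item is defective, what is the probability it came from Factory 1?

Using Bayes' theorem:
P(F1) = 2/5, P(D|F1) = 1/20
P(F2) = 3/5, P(D|F2) = 1/10
P(D) = P(D|F1)P(F1) + P(D|F2)P(F2)
     = \frac{2}{25}
P(F1|D) = P(D|F1)P(F1) / P(D)
= \frac{1}{4}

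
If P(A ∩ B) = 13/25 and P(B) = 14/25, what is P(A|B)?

P(A|B) = P(A ∩ B) / P(B)
= (13/25) / (14/25)
= 13/14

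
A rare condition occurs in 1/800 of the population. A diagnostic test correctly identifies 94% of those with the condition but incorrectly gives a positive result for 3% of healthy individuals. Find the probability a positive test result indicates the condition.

Let D = the rare event, + = positive/flagged.
P(D) = 1/800
P(+|D) = 94/100 = 47/50
P(+|D') = 3/100
P(+) = P(+|D)P(D) + P(+|D')P(D')
     = \frac{47}{50} × \frac{1}{800} + \frac{3}{100} × \frac{799}{800}
     = \frac{2491}{80000}
P(D|+) = P(+|D)P(D)/P(+) = \frac{2}{53}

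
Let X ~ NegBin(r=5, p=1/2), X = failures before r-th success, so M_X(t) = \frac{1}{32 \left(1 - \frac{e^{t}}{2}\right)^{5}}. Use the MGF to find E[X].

To find E[X], compute M^(1)(0):
M^(1)(t) = \frac{5 e^{t}}{64 \left(1 - \frac{e^{t}}{2}\right)^{6}}
M^(1)(0) = 5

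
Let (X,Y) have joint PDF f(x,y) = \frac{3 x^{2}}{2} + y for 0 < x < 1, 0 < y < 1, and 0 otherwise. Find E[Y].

E[Y] = ∫_0^1 ∫_0^1 y × f(x,y) dx dy
= \frac{7}{12}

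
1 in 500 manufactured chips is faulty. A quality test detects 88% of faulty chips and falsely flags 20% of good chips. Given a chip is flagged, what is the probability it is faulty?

Let D = the rare event, + = positive/flagged.
P(D) = 1/500
P(+|D) = 88/100 = 22/25
P(+|D') = 20/100 = 1/5
P(+) = P(+|D)P(D) + P(+|D')P(D')
     = \frac{22}{25} × \frac{1}{500} + \frac{1}{5} × \frac{499}{500}
     = \frac{2517}{12500}
P(D|+) = P(+|D)P(D)/P(+) = \frac{22}{2517}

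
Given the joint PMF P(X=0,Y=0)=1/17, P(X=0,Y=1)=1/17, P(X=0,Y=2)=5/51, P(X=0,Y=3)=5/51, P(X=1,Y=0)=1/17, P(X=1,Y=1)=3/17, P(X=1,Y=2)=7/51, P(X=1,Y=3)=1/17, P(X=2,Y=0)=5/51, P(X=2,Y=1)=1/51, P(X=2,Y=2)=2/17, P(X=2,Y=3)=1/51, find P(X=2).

P(X=2) = P(X=2,Y=0) + P(X=2,Y=1) + P(X=2,Y=2) + P(X=2,Y=3)
= 5/51 + 1/51 + 2/17 + 1/51
= 13/51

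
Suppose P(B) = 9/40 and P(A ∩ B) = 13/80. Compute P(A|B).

P(A|B) = P(A ∩ B) / P(B)
= (13/80) / (9/40)
= 13/18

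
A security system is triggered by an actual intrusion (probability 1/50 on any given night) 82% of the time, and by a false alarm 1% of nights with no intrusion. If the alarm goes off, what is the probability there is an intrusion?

Let D = the rare event, + = positive/flagged.
P(D) = 1/50
P(+|D) = 82/100 = 41/50
P(+|D') = 1/100
P(+) = P(+|D)P(D) + P(+|D')P(D')
     = \frac{41}{50} × \frac{1}{50} + \frac{1}{100} × \frac{49}{50}
     = \frac{131}{5000}
P(D|+) = P(+|D)P(D)/P(+) = \frac{82}{131}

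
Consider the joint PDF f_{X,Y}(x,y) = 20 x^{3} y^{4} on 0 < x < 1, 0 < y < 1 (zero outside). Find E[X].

E[X] = ∫_0^1 ∫_0^1 x × f(x,y) dy dx
= ∫_0^1 ∫_0^1 x × (20 x^{3} y^{4}) dy dx
= \frac{4}{5}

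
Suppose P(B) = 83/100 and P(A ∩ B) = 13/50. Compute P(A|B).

P(A|B) = P(A ∩ B) / P(B)
= (13/50) / (83/100)
= 26/83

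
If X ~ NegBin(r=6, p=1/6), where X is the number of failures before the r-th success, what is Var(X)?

For X ~ NegBin(r=6, p=1/6), where X is the number of failures before the r-th success:
Var(X) = 180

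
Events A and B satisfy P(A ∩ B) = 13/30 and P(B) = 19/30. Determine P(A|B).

P(A|B) = P(A ∩ B) / P(B)
= (13/30) / (19/30)
= 13/19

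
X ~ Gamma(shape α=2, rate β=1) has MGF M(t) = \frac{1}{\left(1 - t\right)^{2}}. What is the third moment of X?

To find E[X^3], compute M^(3)(0):
M^(1)(t) = \frac{2}{\left(1 - t\right)^{3}}
M^(2)(t) = \frac{6}{\left(1 - t\right)^{4}}
M^(3)(t) = \frac{24}{\left(1 - t\right)^{5}}
M^(3)(0) = 24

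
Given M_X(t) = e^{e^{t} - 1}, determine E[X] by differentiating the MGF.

To find E[X], compute M^(1)(0):
M^(1)(t) = e^{t} e^{e^{t} - 1}
M^(1)(0) = 1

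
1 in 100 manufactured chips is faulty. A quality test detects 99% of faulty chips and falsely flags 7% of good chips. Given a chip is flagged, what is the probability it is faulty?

Let D = the rare event, + = positive/flagged.
P(D) = 1/100
P(+|D) = 99/100
P(+|D') = 7/100
P(+) = P(+|D)P(D) + P(+|D')P(D')
     = \frac{99}{100} × \frac{1}{100} + \frac{7}{100} × \frac{99}{100}
     = \frac{99}{1250}
P(D|+) = P(+|D)P(D)/P(+) = \frac{1}{8}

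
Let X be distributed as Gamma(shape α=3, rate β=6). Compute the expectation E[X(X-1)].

E[X(X-1)] = E[X² - X] = E[X²] - E[X]
E[X] = \frac{1}{2}
E[X²] = Var(X) + (E[X])² = \frac{1}{12} + (\frac{1}{2})² = \frac{1}{3}
E[X(X-1)] = \frac{1}{3} - \frac{1}{2} = - \frac{1}{6}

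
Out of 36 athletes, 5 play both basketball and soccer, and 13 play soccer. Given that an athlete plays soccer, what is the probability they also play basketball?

P(A ∩ B) = 5/36
P(B) = 13/36
P(A|B) = P(A ∩ B) / P(B) = (5/36) / (13/36) = 5/13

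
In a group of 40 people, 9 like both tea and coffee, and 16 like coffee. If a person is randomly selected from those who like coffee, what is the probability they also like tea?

P(A ∩ B) = 9/40
P(B) = 16/40 = 2/5
P(A|B) = P(A ∩ B) / P(B) = (9/40) / (2/5) = 9/16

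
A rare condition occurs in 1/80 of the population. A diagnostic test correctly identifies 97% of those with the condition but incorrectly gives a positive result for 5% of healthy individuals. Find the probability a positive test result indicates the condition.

Let D = the rare event, + = positive/flagged.
P(D) = 1/80
P(+|D) = 97/100
P(+|D') = 5/100 = 1/20
P(+) = P(+|D)P(D) + P(+|D')P(D')
     = \frac{97}{100} × \frac{1}{80} + \frac{1}{20} × \frac{79}{80}
     = \frac{123}{2000}
P(D|+) = P(+|D)P(D)/P(+) = \frac{97}{492}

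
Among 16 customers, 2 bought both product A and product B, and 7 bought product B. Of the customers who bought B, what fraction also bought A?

P(A ∩ B) = 2/16 = 1/8
P(B) = 7/16
P(A|B) = P(A ∩ B) / P(B) = (1/8) / (7/16) = 2/7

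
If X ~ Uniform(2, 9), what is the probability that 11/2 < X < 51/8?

P(11/2 < X < 51/8) = ∫_{11/2}^{51/8} f(x) dx
where f(x) = \frac{1}{7}
= \frac{1}{8}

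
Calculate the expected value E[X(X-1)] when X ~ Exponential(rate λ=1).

E[X(X-1)] = E[X² - X] = E[X²] - E[X]
E[X] = 1
E[X²] = Var(X) + (E[X])² = 1 + (1)² = 2
E[X(X-1)] = 2 - 1 = 1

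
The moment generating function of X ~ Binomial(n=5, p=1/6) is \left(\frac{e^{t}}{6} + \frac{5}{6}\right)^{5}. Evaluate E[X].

To find E[X], compute M^(1)(0):
M^(1)(t) = \frac{5 \left(\frac{e^{t}}{6} + \frac{5}{6}\right)^{4} e^{t}}{6}
M^(1)(0) = \frac{5}{6}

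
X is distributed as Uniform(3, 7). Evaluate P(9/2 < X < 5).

P(9/2 < X < 5) = ∫_{9/2}^{5} f(x) dx
where f(x) = \frac{1}{4}
= \frac{1}{8}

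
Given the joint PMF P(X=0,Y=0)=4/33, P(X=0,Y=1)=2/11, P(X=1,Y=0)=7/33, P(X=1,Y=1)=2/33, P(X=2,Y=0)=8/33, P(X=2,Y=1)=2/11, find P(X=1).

P(X=1) = P(X=1,Y=0) + P(X=1,Y=1)
= 7/33 + 2/33
= 3/11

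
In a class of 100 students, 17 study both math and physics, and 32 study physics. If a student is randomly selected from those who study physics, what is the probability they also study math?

P(A ∩ B) = 17/100
P(B) = 32/100 = 8/25
P(A|B) = P(A ∩ B) / P(B) = (17/100) / (8/25) = 17/32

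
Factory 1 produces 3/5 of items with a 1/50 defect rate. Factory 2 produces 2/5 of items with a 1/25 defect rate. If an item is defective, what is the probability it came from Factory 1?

Using Bayes' theorem:
P(F1) = 3/5, P(D|F1) = 1/50
P(F2) = 2/5, P(D|F2) = 1/25
P(D) = P(D|F1)P(F1) + P(D|F2)P(F2)
     = \frac{7}{250}
P(F1|D) = P(D|F1)P(F1) / P(D)
= \frac{3}{7}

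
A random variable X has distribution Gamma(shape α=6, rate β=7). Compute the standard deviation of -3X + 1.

For X ~ Gamma(shape α=6, rate β=7):
Var(X) = \frac{6}{49}
SD(X) = √(Var(X)) = √(\frac{6}{49}) = \frac{\sqrt{6}}{7}
SD(-3X + 1) = |-3| × SD(X) = 3 × \frac{\sqrt{6}}{7} = \frac{3 \sqrt{6}}{7}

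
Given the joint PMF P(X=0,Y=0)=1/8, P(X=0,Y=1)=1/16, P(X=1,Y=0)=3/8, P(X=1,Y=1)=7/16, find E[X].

First find marginal of X:
P(X=0) = 3/16
P(X=1) = 13/16
E[X] = 0 × 3/16 + 1 × 13/16 = 13/16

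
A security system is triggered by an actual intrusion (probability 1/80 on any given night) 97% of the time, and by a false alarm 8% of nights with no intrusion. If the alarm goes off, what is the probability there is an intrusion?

Let D = the rare event, + = positive/flagged.
P(D) = 1/80
P(+|D) = 97/100
P(+|D') = 8/100 = 2/25
P(+) = P(+|D)P(D) + P(+|D')P(D')
     = \frac{97}{100} × \frac{1}{80} + \frac{2}{25} × \frac{79}{80}
     = \frac{729}{8000}
P(D|+) = P(+|D)P(D)/P(+) = \frac{97}{729}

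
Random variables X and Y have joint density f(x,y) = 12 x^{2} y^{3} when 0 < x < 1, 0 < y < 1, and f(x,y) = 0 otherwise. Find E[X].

E[X] = ∫_0^1 ∫_0^1 x × f(x,y) dy dx
= ∫_0^1 ∫_0^1 x × (12 x^{2} y^{3}) dy dx
= \frac{3}{4}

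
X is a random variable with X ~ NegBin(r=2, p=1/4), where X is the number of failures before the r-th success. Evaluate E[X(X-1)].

E[X(X-1)] = E[X² - X] = E[X²] - E[X]
E[X] = 6
E[X²] = Var(X) + (E[X])² = 24 + (6)² = 60
E[X(X-1)] = 60 - 6 = 54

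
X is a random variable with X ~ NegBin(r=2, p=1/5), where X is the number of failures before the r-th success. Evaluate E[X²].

Using the identity E[X²] = Var(X) + (E[X])²:
E[X] = 8
Var(X) = 40
E[X²] = 40 + (8)²
= 104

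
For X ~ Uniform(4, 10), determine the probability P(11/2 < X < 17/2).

P(11/2 < X < 17/2) = ∫_{11/2}^{17/2} f(x) dx
where f(x) = \frac{1}{6}
= \frac{1}{2}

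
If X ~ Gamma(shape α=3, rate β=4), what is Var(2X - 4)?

For X ~ Gamma(shape α=3, rate β=4):
Var(X) = \frac{3}{16}
Var(2X - 4) = (2)² × Var(X) = 4 × \frac{3}{16} = \frac{3}{4}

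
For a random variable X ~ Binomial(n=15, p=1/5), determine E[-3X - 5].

For X ~ Binomial(n=15, p=1/5):
E[X] = 3
E[-3X - 5] = -3 × E[X] - 5 = -14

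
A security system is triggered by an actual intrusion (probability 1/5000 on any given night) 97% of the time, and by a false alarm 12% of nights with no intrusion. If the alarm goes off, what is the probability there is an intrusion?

Let D = the rare event, + = positive/flagged.
P(D) = 1/5000
P(+|D) = 97/100
P(+|D') = 12/100 = 3/25
P(+) = P(+|D)P(D) + P(+|D')P(D')
     = \frac{97}{100} × \frac{1}{5000} + \frac{3}{25} × \frac{4999}{5000}
     = \frac{12017}{100000}
P(D|+) = P(+|D)P(D)/P(+) = \frac{97}{60085}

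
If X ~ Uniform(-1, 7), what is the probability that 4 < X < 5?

P(4 < X < 5) = ∫_{4}^{5} f(x) dx
where f(x) = \frac{1}{8}
= \frac{1}{8}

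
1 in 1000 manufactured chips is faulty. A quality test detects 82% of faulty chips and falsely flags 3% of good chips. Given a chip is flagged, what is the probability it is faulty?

Let D = the rare event, + = positive/flagged.
P(D) = 1/1000
P(+|D) = 82/100 = 41/50
P(+|D') = 3/100
P(+) = P(+|D)P(D) + P(+|D')P(D')
     = \frac{41}{50} × \frac{1}{1000} + \frac{3}{100} × \frac{999}{1000}
     = \frac{3079}{100000}
P(D|+) = P(+|D)P(D)/P(+) = \frac{82}{3079}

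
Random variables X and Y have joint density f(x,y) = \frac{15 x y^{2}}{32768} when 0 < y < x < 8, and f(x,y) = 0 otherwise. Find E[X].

f_X(x) = ∫_0^x \frac{15 x y^{2}}{32768} dy = \frac{5 x^{4}}{32768}
E[X] = ∫_0^8 x × (\frac{5 x^{4}}{32768}) dx = \frac{20}{3}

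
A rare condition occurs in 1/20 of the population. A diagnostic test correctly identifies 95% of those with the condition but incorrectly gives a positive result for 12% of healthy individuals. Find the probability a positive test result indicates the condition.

Let D = the rare event, + = positive/flagged.
P(D) = 1/20
P(+|D) = 95/100 = 19/20
P(+|D') = 12/100 = 3/25
P(+) = P(+|D)P(D) + P(+|D')P(D')
     = \frac{19}{20} × \frac{1}{20} + \frac{3}{25} × \frac{19}{20}
     = \frac{323}{2000}
P(D|+) = P(+|D)P(D)/P(+) = \frac{5}{17}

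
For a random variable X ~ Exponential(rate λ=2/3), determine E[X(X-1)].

E[X(X-1)] = E[X² - X] = E[X²] - E[X]
E[X] = \frac{3}{2}
E[X²] = Var(X) + (E[X])² = \frac{9}{4} + (\frac{3}{2})² = \frac{9}{2}
E[X(X-1)] = \frac{9}{2} - \frac{3}{2} = 3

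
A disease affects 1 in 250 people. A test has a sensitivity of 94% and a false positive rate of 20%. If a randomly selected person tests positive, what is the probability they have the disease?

Let D = the rare event, + = positive/flagged.
P(D) = 1/250
P(+|D) = 94/100 = 47/50
P(+|D') = 20/100 = 1/5
P(+) = P(+|D)P(D) + P(+|D')P(D')
     = \frac{47}{50} × \frac{1}{250} + \frac{1}{5} × \frac{249}{250}
     = \frac{2537}{12500}
P(D|+) = P(+|D)P(D)/P(+) = \frac{47}{2537}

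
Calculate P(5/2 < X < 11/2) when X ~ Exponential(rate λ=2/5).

P(5/2 < X < 11/2) = ∫_{5/2}^{11/2} f(x) dx
where f(x) = \frac{2 e^{- \frac{2 x}{5}}}{5}
= - \frac{1}{e^{\frac{11}{5}}} + e^{-1}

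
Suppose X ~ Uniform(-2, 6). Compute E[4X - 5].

For X ~ Uniform(-2, 6):
E[X] = 2
E[4X - 5] = 4 × E[X] - 5 = 3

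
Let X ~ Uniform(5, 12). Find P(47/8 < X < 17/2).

P(47/8 < X < 17/2) = ∫_{47/8}^{17/2} f(x) dx
where f(x) = \frac{1}{7}
= \frac{3}{8}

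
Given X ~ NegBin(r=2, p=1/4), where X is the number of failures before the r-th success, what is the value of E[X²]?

Using the identity E[X²] = Var(X) + (E[X])²:
E[X] = 6
Var(X) = 24
E[X²] = 24 + (6)²
= 60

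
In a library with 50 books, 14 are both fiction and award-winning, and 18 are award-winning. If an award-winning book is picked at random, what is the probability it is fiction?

P(A ∩ B) = 14/50 = 7/25
P(B) = 18/50 = 9/25
P(A|B) = P(A ∩ B) / P(B) = (7/25) / (9/25) = 7/9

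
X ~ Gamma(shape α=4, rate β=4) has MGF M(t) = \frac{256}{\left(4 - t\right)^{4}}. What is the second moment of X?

To find E[X^2], compute M^(2)(0):
M^(1)(t) = \frac{1024}{\left(4 - t\right)^{5}}
M^(2)(t) = \frac{5120}{\left(4 - t\right)^{6}}
M^(2)(0) = \frac{5}{4}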